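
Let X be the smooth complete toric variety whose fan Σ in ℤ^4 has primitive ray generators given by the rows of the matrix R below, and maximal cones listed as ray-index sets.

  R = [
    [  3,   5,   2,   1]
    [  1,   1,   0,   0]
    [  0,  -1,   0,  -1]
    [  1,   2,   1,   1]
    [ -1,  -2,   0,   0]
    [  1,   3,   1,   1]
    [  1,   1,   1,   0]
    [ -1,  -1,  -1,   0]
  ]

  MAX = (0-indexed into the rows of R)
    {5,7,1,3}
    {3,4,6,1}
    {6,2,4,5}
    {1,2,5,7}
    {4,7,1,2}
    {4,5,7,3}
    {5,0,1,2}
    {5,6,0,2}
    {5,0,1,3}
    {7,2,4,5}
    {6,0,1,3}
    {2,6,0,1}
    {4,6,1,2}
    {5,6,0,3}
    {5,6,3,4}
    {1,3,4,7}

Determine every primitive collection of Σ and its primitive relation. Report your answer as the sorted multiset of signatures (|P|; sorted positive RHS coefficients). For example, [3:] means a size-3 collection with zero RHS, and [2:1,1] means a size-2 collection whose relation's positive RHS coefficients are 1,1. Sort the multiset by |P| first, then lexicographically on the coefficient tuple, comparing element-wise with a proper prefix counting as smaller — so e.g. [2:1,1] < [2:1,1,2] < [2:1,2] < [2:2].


Primitive collections (6):

  {6,7}:  v_{6} + v_{7} = 0 — sig = [2:]
  {2,3}:  v_{2} + v_{3} = v_{6} — sig = [2:1]
  {0,4}:  v_{0} + v_{4} = v_{3} + v_{6} — sig = [2:1,1]
  {0,7}:  v_{0} + v_{7} = v_{1} + v_{5} — sig = [2:1,1]
  {1,4,5}:  v_{1} + v_{4} + v_{5} = v_{3} — sig = [3:1]
  {1,5,6}:  v_{1} + v_{5} + v_{6} = v_{0} — sig = [3:1]

Hence PRS(X_Σ) =
[[2:], [2:1], [2:1,1], [2:1,1], [3:1], [3:1]]


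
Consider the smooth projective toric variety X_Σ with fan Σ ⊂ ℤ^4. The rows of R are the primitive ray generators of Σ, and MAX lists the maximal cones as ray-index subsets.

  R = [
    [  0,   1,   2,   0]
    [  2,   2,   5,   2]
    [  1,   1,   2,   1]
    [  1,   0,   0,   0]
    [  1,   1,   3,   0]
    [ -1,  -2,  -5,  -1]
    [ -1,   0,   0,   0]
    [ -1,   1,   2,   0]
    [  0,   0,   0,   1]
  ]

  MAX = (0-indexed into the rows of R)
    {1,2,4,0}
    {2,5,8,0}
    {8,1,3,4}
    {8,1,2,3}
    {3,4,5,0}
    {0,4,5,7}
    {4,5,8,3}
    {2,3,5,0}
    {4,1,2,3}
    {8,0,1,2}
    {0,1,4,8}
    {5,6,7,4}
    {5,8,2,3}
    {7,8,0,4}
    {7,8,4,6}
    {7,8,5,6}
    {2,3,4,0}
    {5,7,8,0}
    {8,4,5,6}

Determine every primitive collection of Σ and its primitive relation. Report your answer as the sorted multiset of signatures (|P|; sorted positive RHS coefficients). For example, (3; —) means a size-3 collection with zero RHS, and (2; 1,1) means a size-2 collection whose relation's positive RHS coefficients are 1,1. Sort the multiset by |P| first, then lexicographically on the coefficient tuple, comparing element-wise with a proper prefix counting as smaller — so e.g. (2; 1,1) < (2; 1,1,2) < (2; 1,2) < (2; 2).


The 14 primitive collections of Σ (r=9, n=4):

  {3,6}:  v_{3} + v_{6} = 0  ⟹  sig = (2; —)
  {0,6}:  v_{0} + v_{6} = v_{7}  ⟹  sig = (2; 1)
  {3,7}:  v_{3} + v_{7} = v_{0}  ⟹  sig = (2; 1)
  {1,5}:  v_{1} + v_{5} = v_{3} + v_{8}  ⟹  sig = (2; 1,1)
  {2,6}:  v_{2} + v_{6} = v_{0} + v_{8}  ⟹  sig = (2; 1,1)
  {1,6}:  v_{1} + v_{6} = v_{0} + v_{4} + 2·v_{8}  ⟹  sig = (2; 1,1,2)
  {2,7}:  v_{2} + v_{7} = 2·v_{0} + v_{8}  ⟹  sig = (2; 1,2)
  {1,7}:  v_{1} + v_{7} = 2·v_{0} + v_{4} + 2·v_{8}  ⟹  sig = (2; 1,2,2)
  {0,3,8}:  v_{0} + v_{3} + v_{8} = v_{2}  ⟹  sig = (3; 1)
  {2,4,5}:  v_{2} + v_{4} + v_{5} = v_{3}  ⟹  sig = (3; 1)
  {2,4,8}:  v_{2} + v_{4} + v_{8} = v_{1}  ⟹  sig = (3; 1)
  {0,1,3}:  v_{0} + v_{1} + v_{3} = 2·v_{2} + v_{4}  ⟹  sig = (3; 1,2)
  {0,4,5,8}:  v_{0} + v_{4} + v_{5} + v_{8} = 0  ⟹  sig = (4; —)
  {4,5,7,8}:  v_{4} + v_{5} + v_{7} + v_{8} = v_{6}  ⟹  sig = (4; 1)

Hence PRS(X_Σ) =
{ (2; —),  (2; 1) ×2,  (2; 1,1) ×2,  (2; 1,1,2),  (2; 1,2),  (2; 1,2,2),  (3; 1) ×3,  (3; 1,2),  (4; —),  (4; 1) }


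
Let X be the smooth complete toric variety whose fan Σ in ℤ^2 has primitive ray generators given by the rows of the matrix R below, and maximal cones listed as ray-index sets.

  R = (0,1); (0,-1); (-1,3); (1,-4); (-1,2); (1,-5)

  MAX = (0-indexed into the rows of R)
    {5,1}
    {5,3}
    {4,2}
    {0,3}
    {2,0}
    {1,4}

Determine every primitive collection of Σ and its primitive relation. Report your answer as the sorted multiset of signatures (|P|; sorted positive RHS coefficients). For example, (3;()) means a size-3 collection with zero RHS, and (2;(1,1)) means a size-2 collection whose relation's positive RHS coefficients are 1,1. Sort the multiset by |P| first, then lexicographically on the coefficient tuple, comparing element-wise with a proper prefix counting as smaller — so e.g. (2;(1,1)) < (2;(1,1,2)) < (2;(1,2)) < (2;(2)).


|primitive collections| = 9. Relations:

  P = {0,1}:  v_{0} + v_{1} = 0  ⇒ sig = (2;())
  P = {0,4}:  v_{0} + v_{4} = v_{2}  ⇒ sig = (2;(1))
  P = {0,5}:  v_{0} + v_{5} = v_{3}  ⇒ sig = (2;(1))
  P = {1,2}:  v_{1} + v_{2} = v_{4}  ⇒ sig = (2;(1))
  P = {1,3}:  v_{1} + v_{3} = v_{5}  ⇒ sig = (2;(1))
  P = {2,3}:  v_{2} + v_{3} = v_{1}  ⇒ sig = (2;(1))
  P = {2,5}:  v_{2} + v_{5} = 2·v_{1}  ⇒ sig = (2;(2))
  P = {3,4}:  v_{3} + v_{4} = 2·v_{1}  ⇒ sig = (2;(2))
  P = {4,5}:  v_{4} + v_{5} = 3·v_{1}  ⇒ sig = (2;(3))

Signatures (|P|; sorted positive RHS coefficients), sorted:
    (2;())
    (2;(1))
    (2;(1))
    (2;(1))
    (2;(1))
    (2;(1))
    (2;(2))
    (2;(2))
    (2;(3))


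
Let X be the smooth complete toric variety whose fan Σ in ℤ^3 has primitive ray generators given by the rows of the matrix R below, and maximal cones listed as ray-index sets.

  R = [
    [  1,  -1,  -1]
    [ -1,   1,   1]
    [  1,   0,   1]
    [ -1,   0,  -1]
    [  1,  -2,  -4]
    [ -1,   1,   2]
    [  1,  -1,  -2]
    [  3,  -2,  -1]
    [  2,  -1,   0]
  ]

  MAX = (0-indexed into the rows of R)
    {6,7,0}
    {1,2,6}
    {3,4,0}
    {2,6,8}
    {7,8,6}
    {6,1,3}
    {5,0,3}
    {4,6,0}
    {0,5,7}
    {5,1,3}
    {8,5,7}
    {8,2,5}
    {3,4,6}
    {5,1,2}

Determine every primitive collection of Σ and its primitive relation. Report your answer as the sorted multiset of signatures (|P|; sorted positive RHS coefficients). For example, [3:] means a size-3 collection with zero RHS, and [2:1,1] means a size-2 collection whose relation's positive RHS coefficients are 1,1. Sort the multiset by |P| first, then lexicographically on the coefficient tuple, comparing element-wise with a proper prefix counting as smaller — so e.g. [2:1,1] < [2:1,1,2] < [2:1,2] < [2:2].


16 minimal non-faces of Δ(Σ) (on 9 rays):

  {0,1}:  v_{0} + v_{1} = 0  ⇒ sig = [2:]
  {2,3}:  v_{2} + v_{3} = 0  ⇒ sig = [2:]
  {5,6}:  v_{5} + v_{6} = 0  ⇒ sig = [2:]
  {0,2}:  v_{0} + v_{2} = v_{8}  ⇒ sig = [2:1]
  {0,8}:  v_{0} + v_{8} = v_{7}  ⇒ sig = [2:1]
  {1,7}:  v_{1} + v_{7} = v_{8}  ⇒ sig = [2:1]
  {1,8}:  v_{1} + v_{8} = v_{2}  ⇒ sig = [2:1]
  {3,8}:  v_{3} + v_{8} = v_{0}  ⇒ sig = [2:1]
  {1,4}:  v_{1} + v_{4} = v_{3} + v_{6}  ⇒ sig = [2:1,1]
  {2,4}:  v_{2} + v_{4} = v_{0} + v_{6}  ⇒ sig = [2:1,1]
  {4,5}:  v_{4} + v_{5} = v_{0} + v_{3}  ⇒ sig = [2:1,1]
  {4,8}:  v_{4} + v_{8} = 2·v_{0} + v_{6}  ⇒ sig = [2:1,2]
  {4,7}:  v_{4} + v_{7} = 3·v_{0} + v_{6}  ⇒ sig = [2:1,3]
  {2,7}:  v_{2} + v_{7} = 2·v_{8}  ⇒ sig = [2:2]
  {3,7}:  v_{3} + v_{7} = 2·v_{0}  ⇒ sig = [2:2]
  {0,3,6}:  v_{0} + v_{3} + v_{6} = v_{4}  ⇒ sig = [3:1]

Signatures (|P|; sorted positive RHS coefficients), sorted:
[[2:], [2:], [2:], [2:1], [2:1], [2:1], [2:1], [2:1], [2:1,1], [2:1,1], [2:1,1], [2:1,2], [2:1,3], [2:2], [2:2], [3:1]]


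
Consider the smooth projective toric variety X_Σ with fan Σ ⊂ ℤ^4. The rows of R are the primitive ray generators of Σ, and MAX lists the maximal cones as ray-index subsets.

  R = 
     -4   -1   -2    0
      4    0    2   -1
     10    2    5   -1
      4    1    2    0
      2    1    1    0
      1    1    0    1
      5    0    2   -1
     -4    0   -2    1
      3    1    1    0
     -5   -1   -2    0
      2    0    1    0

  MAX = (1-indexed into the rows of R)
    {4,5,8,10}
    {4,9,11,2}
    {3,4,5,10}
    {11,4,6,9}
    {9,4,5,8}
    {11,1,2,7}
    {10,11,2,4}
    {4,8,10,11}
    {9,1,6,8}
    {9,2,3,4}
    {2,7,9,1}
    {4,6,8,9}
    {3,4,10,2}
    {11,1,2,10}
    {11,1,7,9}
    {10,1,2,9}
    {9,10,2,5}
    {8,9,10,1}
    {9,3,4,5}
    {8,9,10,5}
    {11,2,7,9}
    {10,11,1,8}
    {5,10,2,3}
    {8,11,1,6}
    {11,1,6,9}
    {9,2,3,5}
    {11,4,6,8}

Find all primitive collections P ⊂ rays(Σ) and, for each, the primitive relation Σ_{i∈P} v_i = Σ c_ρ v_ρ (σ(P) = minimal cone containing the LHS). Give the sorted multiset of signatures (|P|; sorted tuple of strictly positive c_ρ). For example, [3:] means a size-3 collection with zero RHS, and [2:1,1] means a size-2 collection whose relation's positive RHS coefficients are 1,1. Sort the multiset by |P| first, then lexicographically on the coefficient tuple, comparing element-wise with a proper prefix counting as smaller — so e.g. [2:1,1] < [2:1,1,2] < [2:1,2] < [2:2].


23 minimal non-faces of Δ(Σ) (on 11 rays):

  P = {1,4}:  v_{1} + v_{4} = 0  so sig = [2:]
  P = {2,8}:  v_{2} + v_{8} = 0  so sig = [2:]
  P = {5,11}:  v_{5} + v_{11} = v_{4}  so sig = [2:1]
  P = {6,10}:  v_{6} + v_{10} = v_{8}  so sig = [2:1]
  P = {1,3}:  v_{1} + v_{3} = v_{2} + v_{5}  so sig = [2:1,1]
  P = {1,5}:  v_{1} + v_{5} = v_{9} + v_{10}  so sig = [2:1,1]
  P = {2,6}:  v_{2} + v_{6} = v_{9} + v_{11}  so sig = [2:1,1]
  P = {3,8}:  v_{3} + v_{8} = v_{4} + v_{5}  so sig = [2:1,1]
  P = {5,7}:  v_{5} + v_{7} = v_{2} + v_{9}  so sig = [2:1,1]
  P = {7,10}:  v_{7} + v_{10} = v_{1} + v_{2}  so sig = [2:1,1]
  P = {4,7}:  v_{4} + v_{7} = v_{2} + v_{9} + v_{11}  so sig = [2:1,1,1]
  P = {5,6}:  v_{5} + v_{6} = v_{4} + v_{8} + v_{9}  so sig = [2:1,1,1]
  P = {7,8}:  v_{7} + v_{8} = v_{1} + v_{9} + v_{11}  so sig = [2:1,1,1]
  P = {3,7}:  v_{3} + v_{7} = 2·v_{2} + v_{4} + v_{9}  so sig = [2:1,1,2]
  P = {3,6}:  v_{3} + v_{6} = 2·v_{4} + v_{9}  so sig = [2:1,2]
  P = {3,11}:  v_{3} + v_{11} = v_{2} + 2·v_{4}  so sig = [2:1,2]
  P = {6,7}:  v_{6} + v_{7} = v_{1} + 2·v_{9} + 2·v_{11}  so sig = [2:1,2,2]
  P = {9,10,11}:  v_{9} + v_{10} + v_{11} = 0  so sig = [3:]
  P = {2,4,5}:  v_{2} + v_{4} + v_{5} = v_{3}  so sig = [3:1]
  P = {4,9,10}:  v_{4} + v_{9} + v_{10} = v_{5}  so sig = [3:1]
  P = {8,9,11}:  v_{8} + v_{9} + v_{11} = v_{6}  so sig = [3:1]
  P = {3,9,10}:  v_{3} + v_{9} + v_{10} = v_{2} + 2·v_{5}  so sig = [3:1,2]
  P = {1,2,9,11}:  v_{1} + v_{2} + v_{9} + v_{11} = v_{7}  so sig = [4:1]

Sorted signature multiset PRS(X):
    |P|=2: 17 collections, coeffs (), (), (1), (1), (1,1), (1,1), (1,1), (1,1), (1,1), (1,1), (1,1,1), (1,1,1), (1,1,1), (1,1,2), (1,2), (1,2), (1,2,2)
    |P|=3: 5 collections, coeffs (), (1), (1), (1), (1,2)
    |P|=4: 1 collection, coeffs (1)


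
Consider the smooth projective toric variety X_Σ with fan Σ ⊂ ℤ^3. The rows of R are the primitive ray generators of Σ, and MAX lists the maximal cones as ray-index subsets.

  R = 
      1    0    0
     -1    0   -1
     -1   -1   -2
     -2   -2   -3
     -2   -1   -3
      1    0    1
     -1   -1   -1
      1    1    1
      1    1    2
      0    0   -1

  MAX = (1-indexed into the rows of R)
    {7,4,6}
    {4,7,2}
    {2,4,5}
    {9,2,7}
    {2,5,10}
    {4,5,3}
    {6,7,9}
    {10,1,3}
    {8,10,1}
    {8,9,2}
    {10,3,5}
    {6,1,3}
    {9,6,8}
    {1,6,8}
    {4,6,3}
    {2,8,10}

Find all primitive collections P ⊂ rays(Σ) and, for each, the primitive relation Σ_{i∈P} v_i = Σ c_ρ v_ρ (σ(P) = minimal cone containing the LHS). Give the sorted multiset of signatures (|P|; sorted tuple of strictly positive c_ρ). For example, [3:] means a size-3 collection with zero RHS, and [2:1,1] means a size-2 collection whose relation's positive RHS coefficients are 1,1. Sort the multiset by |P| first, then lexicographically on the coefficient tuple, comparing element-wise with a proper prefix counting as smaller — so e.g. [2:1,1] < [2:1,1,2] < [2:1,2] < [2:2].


|primitive collections| = 21. Relations:

  P = {2,6}:  v_{2} + v_{6} = 0 — sig = [2:]
  P = {3,9}:  v_{3} + v_{9} = 0 — sig = [2:]
  P = {7,8}:  v_{7} + v_{8} = 0 — sig = [2:]
  P = {1,2}:  v_{1} + v_{2} = v_{10} — sig = [2:1]
  P = {2,3}:  v_{2} + v_{3} = v_{5} — sig = [2:1]
  P = {3,7}:  v_{3} + v_{7} = v_{4} — sig = [2:1]
  P = {3,8}:  v_{3} + v_{8} = v_{10} — sig = [2:1]
  P = {4,8}:  v_{4} + v_{8} = v_{3} — sig = [2:1]
  P = {4,9}:  v_{4} + v_{9} = v_{7} — sig = [2:1]
  P = {5,6}:  v_{5} + v_{6} = v_{3} — sig = [2:1]
  P = {5,9}:  v_{5} + v_{9} = v_{2} — sig = [2:1]
  P = {6,10}:  v_{6} + v_{10} = v_{1} — sig = [2:1]
  P = {7,10}:  v_{7} + v_{10} = v_{3} — sig = [2:1]
  P = {9,10}:  v_{9} + v_{10} = v_{8} — sig = [2:1]
  P = {1,5}:  v_{1} + v_{5} = v_{3} + v_{10} — sig = [2:1,1]
  P = {1,7}:  v_{1} + v_{7} = v_{3} + v_{6} — sig = [2:1,1]
  P = {1,9}:  v_{1} + v_{9} = v_{6} + v_{8} — sig = [2:1,1]
  P = {5,7}:  v_{5} + v_{7} = v_{2} + v_{4} — sig = [2:1,1]
  P = {5,8}:  v_{5} + v_{8} = v_{2} + v_{10} — sig = [2:1,1]
  P = {1,4}:  v_{1} + v_{4} = 2·v_{3} + v_{6} — sig = [2:1,2]
  P = {4,10}:  v_{4} + v_{10} = 2·v_{3} — sig = [2:2]

so the primitive-relation signature multiset is
[[2:], [2:], [2:], [2:1], [2:1], [2:1], [2:1], [2:1], [2:1], [2:1], [2:1], [2:1], [2:1], [2:1], [2:1,1], [2:1,1], [2:1,1], [2:1,1], [2:1,1], [2:1,2], [2:2]]


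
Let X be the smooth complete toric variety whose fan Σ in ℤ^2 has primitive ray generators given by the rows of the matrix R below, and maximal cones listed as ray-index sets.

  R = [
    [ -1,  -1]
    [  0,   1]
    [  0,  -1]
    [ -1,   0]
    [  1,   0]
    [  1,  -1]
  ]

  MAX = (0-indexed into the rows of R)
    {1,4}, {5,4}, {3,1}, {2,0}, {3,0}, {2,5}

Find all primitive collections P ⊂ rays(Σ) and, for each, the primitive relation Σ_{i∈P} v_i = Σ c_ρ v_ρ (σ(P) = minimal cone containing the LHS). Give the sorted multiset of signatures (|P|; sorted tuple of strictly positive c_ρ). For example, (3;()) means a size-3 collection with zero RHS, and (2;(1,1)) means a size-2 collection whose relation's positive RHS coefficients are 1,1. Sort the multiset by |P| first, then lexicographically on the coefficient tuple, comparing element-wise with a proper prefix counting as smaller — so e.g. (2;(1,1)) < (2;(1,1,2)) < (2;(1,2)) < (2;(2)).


9 minimal non-faces of Δ(Σ) (on 6 rays):

  P={1,2}:  v_{1} + v_{2} = 0 ; sig = (2;())
  P={3,4}:  v_{3} + v_{4} = 0 ; sig = (2;())
  P={0,1}:  v_{0} + v_{1} = v_{3} ; sig = (2;(1))
  P={0,4}:  v_{0} + v_{4} = v_{2} ; sig = (2;(1))
  P={1,5}:  v_{1} + v_{5} = v_{4} ; sig = (2;(1))
  P={2,3}:  v_{2} + v_{3} = v_{0} ; sig = (2;(1))
  P={2,4}:  v_{2} + v_{4} = v_{5} ; sig = (2;(1))
  P={3,5}:  v_{3} + v_{5} = v_{2} ; sig = (2;(1))
  P={0,5}:  v_{0} + v_{5} = 2·v_{2} ; sig = (2;(2))

so the primitive-relation signature multiset is
[(2;()), (2;()), (2;(1)), (2;(1)), (2;(1)), (2;(1)), (2;(1)), (2;(1)), (2;(2))]


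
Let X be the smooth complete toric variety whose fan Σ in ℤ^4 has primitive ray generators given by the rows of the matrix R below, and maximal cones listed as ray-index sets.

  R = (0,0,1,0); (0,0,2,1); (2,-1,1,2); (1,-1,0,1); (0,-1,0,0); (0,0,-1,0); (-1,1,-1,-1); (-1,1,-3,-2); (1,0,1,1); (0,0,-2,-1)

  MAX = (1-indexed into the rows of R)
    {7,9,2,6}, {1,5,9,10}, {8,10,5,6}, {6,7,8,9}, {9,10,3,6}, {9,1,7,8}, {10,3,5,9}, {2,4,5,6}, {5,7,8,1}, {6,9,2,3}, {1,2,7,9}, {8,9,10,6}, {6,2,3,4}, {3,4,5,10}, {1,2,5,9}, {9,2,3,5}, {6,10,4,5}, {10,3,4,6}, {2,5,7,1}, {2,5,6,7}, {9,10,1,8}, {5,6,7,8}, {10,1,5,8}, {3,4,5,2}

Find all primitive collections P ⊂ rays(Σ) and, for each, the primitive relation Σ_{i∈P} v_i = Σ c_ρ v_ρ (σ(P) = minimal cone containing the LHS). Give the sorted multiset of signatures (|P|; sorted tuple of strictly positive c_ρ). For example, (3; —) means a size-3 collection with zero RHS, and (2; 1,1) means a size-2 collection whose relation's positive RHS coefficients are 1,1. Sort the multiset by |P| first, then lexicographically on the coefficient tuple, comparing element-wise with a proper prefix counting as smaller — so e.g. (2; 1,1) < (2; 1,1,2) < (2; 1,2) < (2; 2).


|primitive collections| = 15. Relations:

  {1,6}:  v_{1} + v_{6} = 0  →  sig = (2; —)
  {2,10}:  v_{2} + v_{10} = 0  →  sig = (2; —)
  {2,8}:  v_{2} + v_{8} = v_{7}  →  sig = (2; 1)
  {4,7}:  v_{4} + v_{7} = v_{6}  →  sig = (2; 1)
  {4,9}:  v_{4} + v_{9} = v_{3}  →  sig = (2; 1)
  {7,10}:  v_{7} + v_{10} = v_{8}  →  sig = (2; 1)
  {1,4}:  v_{1} + v_{4} = v_{5} + v_{9}  →  sig = (2; 1,1)
  {3,7}:  v_{3} + v_{7} = v_{6} + v_{9}  →  sig = (2; 1,1)
  {4,8}:  v_{4} + v_{8} = v_{6} + v_{10}  →  sig = (2; 1,1)
  {3,8}:  v_{3} + v_{8} = v_{6} + v_{9} + v_{10}  →  sig = (2; 1,1,1)
  {1,3}:  v_{1} + v_{3} = v_{5} + 2·v_{9}  →  sig = (2; 1,2)
  {5,7,9}:  v_{5} + v_{7} + v_{9} = 0  →  sig = (3; —)
  {5,6,9}:  v_{5} + v_{6} + v_{9} = v_{4}  →  sig = (3; 1)
  {5,8,9}:  v_{5} + v_{8} + v_{9} = v_{10}  →  sig = (3; 1)
  {3,5,6}:  v_{3} + v_{5} + v_{6} = 2·v_{4}  →  sig = (3; 2)

Hence PRS(X_Σ) =
    |P|=2: 11 collections, coeffs (), (), (1), (1), (1), (1), (1,1), (1,1), (1,1), (1,1,1), (1,2)
    |P|=3: 4 collections, coeffs (), (1), (1), (2)


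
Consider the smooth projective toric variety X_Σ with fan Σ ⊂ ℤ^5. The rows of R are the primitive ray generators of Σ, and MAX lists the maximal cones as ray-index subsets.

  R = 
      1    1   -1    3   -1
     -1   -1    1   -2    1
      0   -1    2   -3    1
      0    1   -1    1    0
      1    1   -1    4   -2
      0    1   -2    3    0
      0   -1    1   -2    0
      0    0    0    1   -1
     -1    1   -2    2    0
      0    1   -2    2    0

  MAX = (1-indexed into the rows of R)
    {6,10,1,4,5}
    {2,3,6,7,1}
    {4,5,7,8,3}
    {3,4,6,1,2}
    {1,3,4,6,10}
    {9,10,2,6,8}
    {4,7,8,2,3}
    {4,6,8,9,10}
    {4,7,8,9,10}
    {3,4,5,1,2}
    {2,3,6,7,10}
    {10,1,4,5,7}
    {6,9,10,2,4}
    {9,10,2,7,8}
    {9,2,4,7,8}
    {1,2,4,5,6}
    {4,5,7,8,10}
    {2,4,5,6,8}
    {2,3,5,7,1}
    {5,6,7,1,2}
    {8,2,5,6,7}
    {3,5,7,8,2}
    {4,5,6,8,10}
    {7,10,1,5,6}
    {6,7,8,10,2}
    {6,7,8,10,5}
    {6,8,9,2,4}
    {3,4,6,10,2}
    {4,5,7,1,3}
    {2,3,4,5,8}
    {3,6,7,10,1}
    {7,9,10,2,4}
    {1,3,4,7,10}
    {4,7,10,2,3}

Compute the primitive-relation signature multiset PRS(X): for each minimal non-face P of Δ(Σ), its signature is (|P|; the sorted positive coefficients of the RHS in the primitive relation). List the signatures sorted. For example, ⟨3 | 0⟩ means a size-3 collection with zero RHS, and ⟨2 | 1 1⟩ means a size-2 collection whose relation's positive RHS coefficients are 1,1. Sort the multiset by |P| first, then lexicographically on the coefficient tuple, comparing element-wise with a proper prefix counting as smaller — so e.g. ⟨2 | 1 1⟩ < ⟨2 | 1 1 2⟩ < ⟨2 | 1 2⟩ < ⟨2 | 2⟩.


|primitive collections| = 15. Relations:

  P={1,8}:  v_{1} + v_{8} = v_{5}  so sig = ⟨2 | 1⟩
  P={3,9}:  v_{3} + v_{9} = v_{2} + v_{4}  so sig = ⟨2 | 1 1⟩
  P={1,9}:  v_{1} + v_{9} = v_{4} + v_{6} + v_{8}  so sig = ⟨2 | 1 1 1⟩
  P={5,9}:  v_{5} + v_{9} = v_{4} + v_{6} + 2·v_{8}  so sig = ⟨2 | 1 1 2⟩
  P={3,8,10}:  v_{3} + v_{8} + v_{10} = 0  so sig = ⟨3 | 0⟩
  P={1,2,10}:  v_{1} + v_{2} + v_{10} = v_{6}  so sig = ⟨3 | 1⟩
  P={3,5,10}:  v_{3} + v_{5} + v_{10} = v_{1}  so sig = ⟨3 | 1⟩
  P={4,6,7}:  v_{4} + v_{6} + v_{7} = v_{10}  so sig = ⟨3 | 1⟩
  P={2,5,10}:  v_{2} + v_{5} + v_{10} = v_{6} + v_{8}  so sig = ⟨3 | 1 1⟩
  P={3,6,8}:  v_{3} + v_{6} + v_{8} = v_{1} + v_{2}  so sig = ⟨3 | 1 1⟩
  P={6,7,9}:  v_{6} + v_{7} + v_{9} = v_{2} + v_{8} + 2·v_{10}  so sig = ⟨3 | 1 1 2⟩
  P={3,5,6}:  v_{3} + v_{5} + v_{6} = 2·v_{1} + v_{2}  so sig = ⟨3 | 1 2⟩
  P={1,2,4,7}:  v_{1} + v_{2} + v_{4} + v_{7} = 0  so sig = ⟨4 | 0⟩
  P={2,4,5,7}:  v_{2} + v_{4} + v_{5} + v_{7} = v_{8}  so sig = ⟨4 | 1⟩
  P={2,4,8,10}:  v_{2} + v_{4} + v_{8} + v_{10} = v_{9}  so sig = ⟨4 | 1⟩

so the primitive-relation signature multiset is
    |P|=2: 4 collections, coeffs (1), (1,1), (1,1,1), (1,1,2)
    |P|=3: 8 collections, coeffs (), (1), (1), (1), (1,1), (1,1), (1,1,2), (1,2)
    |P|=4: 3 collections, coeffs (), (1), (1)


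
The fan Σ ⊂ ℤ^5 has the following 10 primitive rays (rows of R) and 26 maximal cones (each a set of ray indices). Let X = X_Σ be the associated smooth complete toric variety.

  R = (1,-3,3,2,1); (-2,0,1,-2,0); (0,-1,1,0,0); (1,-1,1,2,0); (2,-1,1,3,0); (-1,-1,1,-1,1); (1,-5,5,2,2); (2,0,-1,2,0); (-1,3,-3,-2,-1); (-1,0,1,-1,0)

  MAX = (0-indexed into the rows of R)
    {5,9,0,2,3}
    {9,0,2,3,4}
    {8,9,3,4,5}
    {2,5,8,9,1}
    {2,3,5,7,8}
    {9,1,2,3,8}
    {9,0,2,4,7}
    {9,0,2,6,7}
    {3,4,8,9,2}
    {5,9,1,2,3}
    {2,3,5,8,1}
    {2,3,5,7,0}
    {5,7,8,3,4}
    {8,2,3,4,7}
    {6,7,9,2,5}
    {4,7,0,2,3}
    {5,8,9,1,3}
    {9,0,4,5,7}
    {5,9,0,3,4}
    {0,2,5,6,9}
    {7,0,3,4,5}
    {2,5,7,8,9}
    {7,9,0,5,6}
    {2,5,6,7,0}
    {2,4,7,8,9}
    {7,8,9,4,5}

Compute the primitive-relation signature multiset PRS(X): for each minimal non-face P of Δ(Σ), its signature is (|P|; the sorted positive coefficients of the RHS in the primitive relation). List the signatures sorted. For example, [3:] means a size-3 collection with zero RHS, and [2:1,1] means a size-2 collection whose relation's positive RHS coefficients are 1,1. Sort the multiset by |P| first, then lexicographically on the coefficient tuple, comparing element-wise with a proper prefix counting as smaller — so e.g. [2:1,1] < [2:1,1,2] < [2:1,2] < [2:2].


Δ(Σ) — 10 vertices, 12 min non-faces:

  P={0,8}:  v_{0} + v_{8} = 0 — sig = [2:]
  P={1,7}:  v_{1} + v_{7} = 0 — sig = [2:]
  P={1,4}:  v_{1} + v_{4} = v_{3} + v_{9} — sig = [2:1,1]
  P={0,1}:  v_{0} + v_{1} = v_{2} + v_{3} + v_{5} + v_{9} — sig = [2:1,1,1,1]
  P={1,6}:  v_{1} + v_{6} = v_{0} + v_{2} + v_{5} + v_{9} — sig = [2:1,1,1,1]
  P={6,8}:  v_{6} + v_{8} = v_{2} + v_{5} + v_{7} + v_{9} — sig = [2:1,1,1,1]
  P={4,6}:  v_{4} + v_{6} = 2·v_{0} + v_{7} + v_{9} — sig = [2:1,1,2]
  P={3,6}:  v_{3} + v_{6} = 2·v_{0} — sig = [2:2]
  P={2,4,5}:  v_{2} + v_{4} + v_{5} = v_{0} — sig = [3:1]
  P={3,7,9}:  v_{3} + v_{7} + v_{9} = v_{4} — sig = [3:1]
  P={0,2,5,7,9}:  v_{0} + v_{2} + v_{5} + v_{7} + v_{9} = v_{6} — sig = [5:1]
  P={2,3,5,8,9}:  v_{2} + v_{3} + v_{5} + v_{8} + v_{9} = v_{1} — sig = [5:1]

Signatures (|P|; sorted positive RHS coefficients), sorted:
    |P|=2: 8 collections, coeffs (), (), (1,1), (1,1,1,1), (1,1,1,1), (1,1,1,1), (1,1,2), (2)
    |P|=3: 2 collections, coeffs (1), (1)
    |P|=5: 2 collections, coeffs (1), (1)


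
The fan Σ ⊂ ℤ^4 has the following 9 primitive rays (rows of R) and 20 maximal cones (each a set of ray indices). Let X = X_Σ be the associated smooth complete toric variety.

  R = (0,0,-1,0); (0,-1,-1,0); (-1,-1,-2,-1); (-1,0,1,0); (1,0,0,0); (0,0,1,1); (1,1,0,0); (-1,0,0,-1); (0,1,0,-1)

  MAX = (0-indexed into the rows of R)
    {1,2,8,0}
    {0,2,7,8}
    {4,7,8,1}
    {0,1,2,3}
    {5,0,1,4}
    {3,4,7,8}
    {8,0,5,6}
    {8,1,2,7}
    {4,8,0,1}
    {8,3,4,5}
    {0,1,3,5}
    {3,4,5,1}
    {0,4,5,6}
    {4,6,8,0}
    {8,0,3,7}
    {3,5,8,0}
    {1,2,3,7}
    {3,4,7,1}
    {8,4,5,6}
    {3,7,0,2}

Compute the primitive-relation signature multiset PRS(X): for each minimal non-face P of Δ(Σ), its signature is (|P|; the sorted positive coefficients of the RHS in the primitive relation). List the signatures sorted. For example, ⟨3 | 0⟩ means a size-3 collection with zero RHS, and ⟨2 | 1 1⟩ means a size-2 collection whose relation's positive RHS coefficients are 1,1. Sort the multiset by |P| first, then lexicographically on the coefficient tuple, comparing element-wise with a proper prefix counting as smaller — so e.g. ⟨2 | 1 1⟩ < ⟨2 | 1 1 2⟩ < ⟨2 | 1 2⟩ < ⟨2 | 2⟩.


14 minimal non-faces of Δ(Σ) (on 9 rays):

  • {5,7}:  v_{5} + v_{7} = v_{3} — sig = ⟨2 | 1⟩
  • {6,7}:  v_{6} + v_{7} = v_{8} — sig = ⟨2 | 1⟩
  • {1,6}:  v_{1} + v_{6} = v_{0} + v_{4} — sig = ⟨2 | 1 1⟩
  • {3,6}:  v_{3} + v_{6} = v_{5} + v_{8} — sig = ⟨2 | 1 1⟩
  • {2,5}:  v_{2} + v_{5} = v_{0} + v_{1} + v_{3} — sig = ⟨2 | 1 1 1⟩
  • {2,6}:  v_{2} + v_{6} = v_{0} + v_{1} + v_{8} — sig = ⟨2 | 1 1 1⟩
  • {2,4}:  v_{2} + v_{4} = 2·v_{1} + v_{8} — sig = ⟨2 | 1 2⟩
  • {0,3,4}:  v_{0} + v_{3} + v_{4} = 0 — sig = ⟨3 | 0⟩
  • {1,5,8}:  v_{1} + v_{5} + v_{8} = 0 — sig = ⟨3 | 0⟩
  • {0,1,7}:  v_{0} + v_{1} + v_{7} = v_{2} — sig = ⟨3 | 1⟩
  • {1,3,8}:  v_{1} + v_{3} + v_{8} = v_{7} — sig = ⟨3 | 1⟩
  • {0,4,7}:  v_{0} + v_{4} + v_{7} = v_{1} + v_{8} — sig = ⟨3 | 1 1⟩
  • {2,3,8}:  v_{2} + v_{3} + v_{8} = v_{0} + 2·v_{7} — sig = ⟨3 | 1 2⟩
  • {0,4,5,8}:  v_{0} + v_{4} + v_{5} + v_{8} = v_{6} — sig = ⟨4 | 1⟩

Sorted signature multiset PRS(X):
    |P|=2: 7 collections, coeffs (1), (1), (1,1), (1,1), (1,1,1), (1,1,1), (1,2)
    |P|=3: 6 collections, coeffs (), (), (1), (1), (1,1), (1,2)
    |P|=4: 1 collection, coeffs (1)


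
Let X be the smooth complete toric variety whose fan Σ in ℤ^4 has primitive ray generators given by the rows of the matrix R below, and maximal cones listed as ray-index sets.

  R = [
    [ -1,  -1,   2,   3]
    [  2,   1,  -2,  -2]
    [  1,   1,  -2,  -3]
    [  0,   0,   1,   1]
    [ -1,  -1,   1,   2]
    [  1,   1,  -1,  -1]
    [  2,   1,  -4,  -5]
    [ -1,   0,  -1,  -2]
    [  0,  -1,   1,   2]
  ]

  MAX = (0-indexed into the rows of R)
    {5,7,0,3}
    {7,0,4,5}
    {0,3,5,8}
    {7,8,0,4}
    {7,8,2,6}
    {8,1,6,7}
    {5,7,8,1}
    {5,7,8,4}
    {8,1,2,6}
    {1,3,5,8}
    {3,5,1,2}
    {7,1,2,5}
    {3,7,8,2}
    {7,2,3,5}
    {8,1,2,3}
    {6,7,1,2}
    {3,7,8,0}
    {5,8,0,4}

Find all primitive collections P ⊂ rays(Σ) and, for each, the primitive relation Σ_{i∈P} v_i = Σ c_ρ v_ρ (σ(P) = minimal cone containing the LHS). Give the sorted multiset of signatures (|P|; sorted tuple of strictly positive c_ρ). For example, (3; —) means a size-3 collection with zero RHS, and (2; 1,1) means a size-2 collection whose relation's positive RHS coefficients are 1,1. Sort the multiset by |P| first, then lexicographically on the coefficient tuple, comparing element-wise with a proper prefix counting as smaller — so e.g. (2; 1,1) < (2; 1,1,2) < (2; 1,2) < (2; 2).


Σ has 14 primitive collections:

  P={0,2}:  v_{0} + v_{2} = 0 ; sig = (2; —)
  P={3,4}:  v_{3} + v_{4} = v_{0} ; sig = (2; 1)
  P={0,1}:  v_{0} + v_{1} = v_{5} + v_{8} ; sig = (2; 1,1)
  P={0,6}:  v_{0} + v_{6} = v_{1} + v_{7} + v_{8} ; sig = (2; 1,1,1)
  P={2,4}:  v_{2} + v_{4} = v_{5} + v_{7} + v_{8} ; sig = (2; 1,1,1)
  P={4,6}:  v_{4} + v_{6} = v_{1} + v_{5} + 2·v_{7} + 2·v_{8} ; sig = (2; 1,1,2,2)
  P={3,6}:  v_{3} + v_{6} = 2·v_{2} + v_{8} ; sig = (2; 1,2)
  P={5,6}:  v_{5} + v_{6} = 2·v_{1} + v_{7} ; sig = (2; 1,2)
  P={1,4}:  v_{1} + v_{4} = 2·v_{5} + v_{7} + 2·v_{8} ; sig = (2; 1,2,2)
  P={1,3,7}:  v_{1} + v_{3} + v_{7} = v_{2} ; sig = (3; 1)
  P={2,5,8}:  v_{2} + v_{5} + v_{8} = v_{1} ; sig = (3; 1)
  P={3,5,7,8}:  v_{3} + v_{5} + v_{7} + v_{8} = 0 ; sig = (4; —)
  P={0,5,7,8}:  v_{0} + v_{5} + v_{7} + v_{8} = v_{4} ; sig = (4; 1)
  P={1,2,7,8}:  v_{1} + v_{2} + v_{7} + v_{8} = v_{6} ; sig = (4; 1)

so the primitive-relation signature multiset is
    (2; —)
    (2; 1)
    (2; 1,1)
    (2; 1,1,1)
    (2; 1,1,1)
    (2; 1,1,2,2)
    (2; 1,2)
    (2; 1,2)
    (2; 1,2,2)
    (3; 1)
    (3; 1)
    (4; —)
    (4; 1)
    (4; 1)


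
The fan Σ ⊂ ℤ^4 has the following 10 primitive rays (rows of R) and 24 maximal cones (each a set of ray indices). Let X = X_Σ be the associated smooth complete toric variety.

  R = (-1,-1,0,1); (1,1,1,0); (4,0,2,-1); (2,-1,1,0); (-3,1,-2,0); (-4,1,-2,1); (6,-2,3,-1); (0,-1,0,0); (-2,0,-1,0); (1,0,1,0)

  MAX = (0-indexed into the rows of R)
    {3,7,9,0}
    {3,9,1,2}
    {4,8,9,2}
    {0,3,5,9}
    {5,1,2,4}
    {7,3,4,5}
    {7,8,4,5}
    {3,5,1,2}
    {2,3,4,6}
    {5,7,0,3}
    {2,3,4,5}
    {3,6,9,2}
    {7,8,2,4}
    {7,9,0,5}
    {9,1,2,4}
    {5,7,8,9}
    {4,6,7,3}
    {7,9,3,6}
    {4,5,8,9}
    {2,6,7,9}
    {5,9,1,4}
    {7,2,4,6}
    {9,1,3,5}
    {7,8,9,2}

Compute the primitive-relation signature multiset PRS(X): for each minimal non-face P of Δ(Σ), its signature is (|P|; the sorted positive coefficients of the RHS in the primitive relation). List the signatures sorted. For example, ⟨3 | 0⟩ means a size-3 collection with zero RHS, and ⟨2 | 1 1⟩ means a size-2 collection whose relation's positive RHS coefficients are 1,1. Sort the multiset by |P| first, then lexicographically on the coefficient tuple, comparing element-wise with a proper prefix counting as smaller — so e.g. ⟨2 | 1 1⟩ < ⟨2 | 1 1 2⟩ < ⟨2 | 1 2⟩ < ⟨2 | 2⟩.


|primitive collections| = 20. Relations:

  {1,7}:  v_{1} + v_{7} = v_{9} ; sig = ⟨2 | 1⟩
  {3,8}:  v_{3} + v_{8} = v_{7} ; sig = ⟨2 | 1⟩
  {5,6}:  v_{5} + v_{6} = v_{3} ; sig = ⟨2 | 1⟩
  {0,2}:  v_{0} + v_{2} = v_{3} + v_{9} ; sig = ⟨2 | 1 1⟩
  {0,4}:  v_{0} + v_{4} = v_{5} + v_{7} ; sig = ⟨2 | 1 1⟩
  {1,6}:  v_{1} + v_{6} = v_{2} + v_{3} + v_{9} ; sig = ⟨2 | 1 1 1⟩
  {0,1}:  v_{0} + v_{1} = v_{3} + v_{5} + 2·v_{9} ; sig = ⟨2 | 1 1 2⟩
  {0,6}:  v_{0} + v_{6} = 2·v_{3} + v_{7} + v_{9} ; sig = ⟨2 | 1 1 2⟩
  {0,8}:  v_{0} + v_{8} = v_{5} + 2·v_{7} + v_{9} ; sig = ⟨2 | 1 1 2⟩
  {1,8}:  v_{1} + v_{8} = v_{4} + 2·v_{9} ; sig = ⟨2 | 1 2⟩
  {6,8}:  v_{6} + v_{8} = v_{2} + 2·v_{7} ; sig = ⟨2 | 1 2⟩
  {2,5,7}:  v_{2} + v_{5} + v_{7} = 0 ; sig = ⟨3 | 0⟩
  {3,4,9}:  v_{3} + v_{4} + v_{9} = 0 ; sig = ⟨3 | 0⟩
  {2,3,7}:  v_{2} + v_{3} + v_{7} = v_{6} ; sig = ⟨3 | 1⟩
  {2,5,9}:  v_{2} + v_{5} + v_{9} = v_{1} ; sig = ⟨3 | 1⟩
  {4,7,9}:  v_{4} + v_{7} + v_{9} = v_{8} ; sig = ⟨3 | 1⟩
  {1,3,4}:  v_{1} + v_{3} + v_{4} = v_{2} + v_{5} ; sig = ⟨3 | 1 1⟩
  {2,5,8}:  v_{2} + v_{5} + v_{8} = v_{4} + v_{9} ; sig = ⟨3 | 1 1⟩
  {4,6,9}:  v_{4} + v_{6} + v_{9} = v_{2} + v_{7} ; sig = ⟨3 | 1 1⟩
  {3,5,7,9}:  v_{3} + v_{5} + v_{7} + v_{9} = v_{0} ; sig = ⟨4 | 1⟩

Sorted signature multiset PRS(X):
{ ⟨2 | 1⟩ ×3,  ⟨2 | 1 1⟩ ×2,  ⟨2 | 1 1 1⟩,  ⟨2 | 1 1 2⟩ ×3,  ⟨2 | 1 2⟩ ×2,  ⟨3 | 0⟩ ×2,  ⟨3 | 1⟩ ×3,  ⟨3 | 1 1⟩ ×3,  ⟨4 | 1⟩ }


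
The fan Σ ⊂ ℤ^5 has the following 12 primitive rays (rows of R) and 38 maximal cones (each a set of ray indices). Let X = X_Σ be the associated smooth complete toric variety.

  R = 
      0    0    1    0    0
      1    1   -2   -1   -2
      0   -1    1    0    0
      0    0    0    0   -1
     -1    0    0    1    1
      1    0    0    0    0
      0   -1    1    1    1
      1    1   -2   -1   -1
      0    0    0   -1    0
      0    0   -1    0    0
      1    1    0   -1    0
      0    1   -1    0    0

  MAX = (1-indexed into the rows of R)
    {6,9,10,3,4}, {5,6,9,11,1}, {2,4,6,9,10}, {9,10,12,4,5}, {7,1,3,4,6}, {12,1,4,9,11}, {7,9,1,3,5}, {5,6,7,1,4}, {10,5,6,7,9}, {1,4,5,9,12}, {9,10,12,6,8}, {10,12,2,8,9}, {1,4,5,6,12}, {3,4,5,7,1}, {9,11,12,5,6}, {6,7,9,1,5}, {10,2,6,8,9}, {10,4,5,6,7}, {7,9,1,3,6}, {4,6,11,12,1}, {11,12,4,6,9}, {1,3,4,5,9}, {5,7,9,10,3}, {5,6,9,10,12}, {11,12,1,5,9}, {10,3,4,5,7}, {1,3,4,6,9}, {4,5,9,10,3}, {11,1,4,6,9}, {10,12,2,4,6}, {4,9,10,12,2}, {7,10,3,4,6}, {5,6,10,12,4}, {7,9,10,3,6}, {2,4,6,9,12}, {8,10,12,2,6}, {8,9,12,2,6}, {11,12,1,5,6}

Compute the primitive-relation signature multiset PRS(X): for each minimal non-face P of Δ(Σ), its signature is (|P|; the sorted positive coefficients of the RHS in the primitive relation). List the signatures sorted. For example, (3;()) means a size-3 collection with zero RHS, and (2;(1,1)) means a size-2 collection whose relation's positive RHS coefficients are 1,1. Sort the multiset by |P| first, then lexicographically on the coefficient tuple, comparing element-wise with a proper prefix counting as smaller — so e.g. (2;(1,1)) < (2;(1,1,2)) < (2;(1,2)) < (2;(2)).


The 24 primitive collections of Σ (r=12, n=5):

  P={1,10}:  v_{1} + v_{10} = 0  ⟹  sig = (2;())
  P={3,12}:  v_{3} + v_{12} = 0  ⟹  sig = (2;())
  P={4,8}:  v_{4} + v_{8} = v_{2}  ⟹  sig = (2;(1))
  P={5,8}:  v_{5} + v_{8} = v_{10} + v_{12}  ⟹  sig = (2;(1,1))
  P={7,8}:  v_{7} + v_{8} = v_{6} + v_{10}  ⟹  sig = (2;(1,1))
  P={7,12}:  v_{7} + v_{12} = v_{5} + v_{6}  ⟹  sig = (2;(1,1))
  P={2,5}:  v_{2} + v_{5} = v_{4} + v_{10} + v_{12}  ⟹  sig = (2;(1,1,1))
  P={2,7}:  v_{2} + v_{7} = v_{4} + v_{6} + v_{10}  ⟹  sig = (2;(1,1,1))
  P={3,11}:  v_{3} + v_{11} = v_{1} + v_{6} + v_{9}  ⟹  sig = (2;(1,1,1))
  P={10,11}:  v_{10} + v_{11} = v_{6} + v_{9} + v_{12}  ⟹  sig = (2;(1,1,1))
  P={1,8}:  v_{1} + v_{8} = v_{4} + v_{6} + v_{9} + v_{12}  ⟹  sig = (2;(1,1,1,1))
  P={3,8}:  v_{3} + v_{8} = v_{4} + v_{6} + v_{9} + v_{10}  ⟹  sig = (2;(1,1,1,1))
  P={1,2}:  v_{1} + v_{2} = 2·v_{4} + v_{6} + v_{9} + v_{12}  ⟹  sig = (2;(1,1,1,2))
  P={2,3}:  v_{2} + v_{3} = 2·v_{4} + v_{6} + v_{9} + v_{10}  ⟹  sig = (2;(1,1,1,2))
  P={7,11}:  v_{7} + v_{11} = v_{1} + v_{5} + 2·v_{6} + v_{9}  ⟹  sig = (2;(1,1,1,2))
  P={8,11}:  v_{8} + v_{11} = v_{4} + 2·v_{6} + 2·v_{9} + 2·v_{12}  ⟹  sig = (2;(1,2,2,2))
  P={2,11}:  v_{2} + v_{11} = 2·v_{4} + 2·v_{6} + 2·v_{9} + 2·v_{12}  ⟹  sig = (2;(2,2,2,2))
  P={3,5,6}:  v_{3} + v_{5} + v_{6} = v_{7}  ⟹  sig = (3;(1))
  P={4,7,9}:  v_{4} + v_{7} + v_{9} = v_{3}  ⟹  sig = (3;(1))
  P={4,5,11}:  v_{4} + v_{5} + v_{11} = v_{1} + v_{12}  ⟹  sig = (3;(1,1))
  P={4,5,6,9}:  v_{4} + v_{5} + v_{6} + v_{9} = 0  ⟹  sig = (4;())
  P={1,6,9,12}:  v_{1} + v_{6} + v_{9} + v_{12} = v_{11}  ⟹  sig = (4;(1))
  P={4,6,9,10,12}:  v_{4} + v_{6} + v_{9} + v_{10} + v_{12} = v_{8}  ⟹  sig = (5;(1))
  P={2,6,9,10,12}:  v_{2} + v_{6} + v_{9} + v_{10} + v_{12} = 2·v_{8}  ⟹  sig = (5;(2))

Hence PRS(X_Σ) =
{ (2;()) ×2,  (2;(1)),  (2;(1,1)) ×3,  (2;(1,1,1)) ×4,  (2;(1,1,1,1)) ×2,  (2;(1,1,1,2)) ×3,  (2;(1,2,2,2)),  (2;(2,2,2,2)),  (3;(1)) ×2,  (3;(1,1)),  (4;()),  (4;(1)),  (5;(1)),  (5;(2)) }


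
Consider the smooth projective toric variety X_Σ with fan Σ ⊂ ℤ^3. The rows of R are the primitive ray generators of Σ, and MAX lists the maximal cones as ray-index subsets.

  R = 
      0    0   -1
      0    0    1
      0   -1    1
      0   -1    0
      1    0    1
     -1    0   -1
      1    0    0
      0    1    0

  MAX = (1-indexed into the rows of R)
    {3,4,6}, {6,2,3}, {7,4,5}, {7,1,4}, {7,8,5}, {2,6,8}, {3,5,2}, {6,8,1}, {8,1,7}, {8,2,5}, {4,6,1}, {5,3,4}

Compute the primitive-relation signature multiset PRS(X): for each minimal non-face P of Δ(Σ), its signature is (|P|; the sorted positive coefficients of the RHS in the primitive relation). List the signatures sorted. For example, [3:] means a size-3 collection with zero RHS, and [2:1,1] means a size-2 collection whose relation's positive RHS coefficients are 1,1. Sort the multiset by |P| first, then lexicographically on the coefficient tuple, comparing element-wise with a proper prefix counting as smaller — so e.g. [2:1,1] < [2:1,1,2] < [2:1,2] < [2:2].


Σ has 10 primitive collections:

  P = {1,2}:  v_{1} + v_{2} = 0  ⇒ sig = [2:]
  P = {4,8}:  v_{4} + v_{8} = 0  ⇒ sig = [2:]
  P = {5,6}:  v_{5} + v_{6} = 0  ⇒ sig = [2:]
  P = {1,3}:  v_{1} + v_{3} = v_{4}  ⇒ sig = [2:1]
  P = {1,5}:  v_{1} + v_{5} = v_{7}  ⇒ sig = [2:1]
  P = {2,4}:  v_{2} + v_{4} = v_{3}  ⇒ sig = [2:1]
  P = {2,7}:  v_{2} + v_{7} = v_{5}  ⇒ sig = [2:1]
  P = {3,8}:  v_{3} + v_{8} = v_{2}  ⇒ sig = [2:1]
  P = {6,7}:  v_{6} + v_{7} = v_{1}  ⇒ sig = [2:1]
  P = {3,7}:  v_{3} + v_{7} = v_{4} + v_{5}  ⇒ sig = [2:1,1]

Hence PRS(X_Σ) =
[[2:], [2:], [2:], [2:1], [2:1], [2:1], [2:1], [2:1], [2:1], [2:1,1]]


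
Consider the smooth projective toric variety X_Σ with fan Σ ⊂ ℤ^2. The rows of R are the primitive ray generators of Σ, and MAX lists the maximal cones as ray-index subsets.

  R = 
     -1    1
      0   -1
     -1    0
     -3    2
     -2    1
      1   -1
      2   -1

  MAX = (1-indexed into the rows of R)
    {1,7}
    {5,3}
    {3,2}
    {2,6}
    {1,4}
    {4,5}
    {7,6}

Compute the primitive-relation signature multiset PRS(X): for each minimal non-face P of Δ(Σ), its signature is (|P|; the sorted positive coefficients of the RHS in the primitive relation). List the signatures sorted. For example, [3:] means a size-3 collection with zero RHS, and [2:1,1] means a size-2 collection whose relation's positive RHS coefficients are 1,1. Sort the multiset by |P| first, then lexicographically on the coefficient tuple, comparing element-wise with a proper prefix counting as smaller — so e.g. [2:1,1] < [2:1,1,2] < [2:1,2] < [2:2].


|primitive collections| = 14. Relations:

  {1,6}:  v_{1} + v_{6} = 0 — sig = [2:]
  {5,7}:  v_{5} + v_{7} = 0 — sig = [2:]
  {1,2}:  v_{1} + v_{2} = v_{3} — sig = [2:1]
  {1,3}:  v_{1} + v_{3} = v_{5} — sig = [2:1]
  {1,5}:  v_{1} + v_{5} = v_{4} — sig = [2:1]
  {3,6}:  v_{3} + v_{6} = v_{2} — sig = [2:1]
  {3,7}:  v_{3} + v_{7} = v_{6} — sig = [2:1]
  {4,6}:  v_{4} + v_{6} = v_{5} — sig = [2:1]
  {4,7}:  v_{4} + v_{7} = v_{1} — sig = [2:1]
  {5,6}:  v_{5} + v_{6} = v_{3} — sig = [2:1]
  {2,4}:  v_{2} + v_{4} = v_{3} + v_{5} — sig = [2:1,1]
  {2,5}:  v_{2} + v_{5} = 2·v_{3} — sig = [2:2]
  {2,7}:  v_{2} + v_{7} = 2·v_{6} — sig = [2:2]
  {3,4}:  v_{3} + v_{4} = 2·v_{5} — sig = [2:2]

Signatures (|P|; sorted positive RHS coefficients), sorted:
[[2:], [2:], [2:1], [2:1], [2:1], [2:1], [2:1], [2:1], [2:1], [2:1], [2:1,1], [2:2], [2:2], [2:2]]


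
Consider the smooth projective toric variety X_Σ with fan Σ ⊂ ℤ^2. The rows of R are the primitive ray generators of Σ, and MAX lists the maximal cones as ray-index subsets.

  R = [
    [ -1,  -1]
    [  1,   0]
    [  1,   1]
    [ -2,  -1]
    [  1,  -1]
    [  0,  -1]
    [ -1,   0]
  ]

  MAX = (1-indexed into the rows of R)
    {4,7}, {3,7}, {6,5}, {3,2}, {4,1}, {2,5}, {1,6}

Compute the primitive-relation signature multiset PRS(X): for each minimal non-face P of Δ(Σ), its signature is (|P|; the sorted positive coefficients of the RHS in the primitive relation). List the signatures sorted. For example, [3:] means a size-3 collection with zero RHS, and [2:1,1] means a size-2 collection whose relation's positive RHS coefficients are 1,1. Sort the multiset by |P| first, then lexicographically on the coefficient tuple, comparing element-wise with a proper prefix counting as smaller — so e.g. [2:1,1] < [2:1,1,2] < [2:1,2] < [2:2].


14 collections generate NE(X_Σ); each relation:

  P = {1,3}:  v_{1} + v_{3} = 0  ⟹  sig = [2:]
  P = {2,7}:  v_{2} + v_{7} = 0  ⟹  sig = [2:]
  P = {1,2}:  v_{1} + v_{2} = v_{6}  ⟹  sig = [2:1]
  P = {1,7}:  v_{1} + v_{7} = v_{4}  ⟹  sig = [2:1]
  P = {2,4}:  v_{2} + v_{4} = v_{1}  ⟹  sig = [2:1]
  P = {2,6}:  v_{2} + v_{6} = v_{5}  ⟹  sig = [2:1]
  P = {3,4}:  v_{3} + v_{4} = v_{7}  ⟹  sig = [2:1]
  P = {3,6}:  v_{3} + v_{6} = v_{2}  ⟹  sig = [2:1]
  P = {5,7}:  v_{5} + v_{7} = v_{6}  ⟹  sig = [2:1]
  P = {6,7}:  v_{6} + v_{7} = v_{1}  ⟹  sig = [2:1]
  P = {4,5}:  v_{4} + v_{5} = v_{1} + v_{6}  ⟹  sig = [2:1,1]
  P = {1,5}:  v_{1} + v_{5} = 2·v_{6}  ⟹  sig = [2:2]
  P = {3,5}:  v_{3} + v_{5} = 2·v_{2}  ⟹  sig = [2:2]
  P = {4,6}:  v_{4} + v_{6} = 2·v_{1}  ⟹  sig = [2:2]

Sorted signature multiset PRS(X):
{ [2:] ×2,  [2:1] ×8,  [2:1,1],  [2:2] ×3 }


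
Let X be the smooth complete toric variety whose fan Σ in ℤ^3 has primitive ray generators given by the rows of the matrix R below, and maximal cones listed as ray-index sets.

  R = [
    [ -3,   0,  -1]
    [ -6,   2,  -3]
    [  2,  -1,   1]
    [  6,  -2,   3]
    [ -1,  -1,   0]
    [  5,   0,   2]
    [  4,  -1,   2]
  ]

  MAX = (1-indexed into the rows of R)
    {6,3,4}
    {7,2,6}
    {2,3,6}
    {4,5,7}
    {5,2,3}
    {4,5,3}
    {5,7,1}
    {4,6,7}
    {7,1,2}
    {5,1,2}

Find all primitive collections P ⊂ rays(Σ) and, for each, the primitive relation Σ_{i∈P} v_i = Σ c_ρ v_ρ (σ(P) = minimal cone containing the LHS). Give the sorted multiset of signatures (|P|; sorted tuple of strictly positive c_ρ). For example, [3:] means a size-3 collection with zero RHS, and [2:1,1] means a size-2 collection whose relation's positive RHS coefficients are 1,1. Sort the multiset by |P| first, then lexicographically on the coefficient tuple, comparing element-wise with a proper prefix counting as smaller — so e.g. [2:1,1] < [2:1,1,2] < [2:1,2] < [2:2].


The 7 primitive collections of Σ (r=7, n=3):

  • {2,4}:  v_{2} + v_{4} = 0  →  sig = [2:]
  • {1,3}:  v_{1} + v_{3} = v_{5}  →  sig = [2:1]
  • {3,7}:  v_{3} + v_{7} = v_{4}  →  sig = [2:1]
  • {5,6}:  v_{5} + v_{6} = v_{7}  →  sig = [2:1]
  • {1,4}:  v_{1} + v_{4} = v_{5} + v_{7}  →  sig = [2:1,1]
  • {1,6}:  v_{1} + v_{6} = v_{2} + 2·v_{7}  →  sig = [2:1,2]
  • {2,5,7}:  v_{2} + v_{5} + v_{7} = v_{1}  →  sig = [3:1]

Signatures (|P|; sorted positive RHS coefficients), sorted:
{ [2:],  [2:1] ×3,  [2:1,1],  [2:1,2],  [3:1] }
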